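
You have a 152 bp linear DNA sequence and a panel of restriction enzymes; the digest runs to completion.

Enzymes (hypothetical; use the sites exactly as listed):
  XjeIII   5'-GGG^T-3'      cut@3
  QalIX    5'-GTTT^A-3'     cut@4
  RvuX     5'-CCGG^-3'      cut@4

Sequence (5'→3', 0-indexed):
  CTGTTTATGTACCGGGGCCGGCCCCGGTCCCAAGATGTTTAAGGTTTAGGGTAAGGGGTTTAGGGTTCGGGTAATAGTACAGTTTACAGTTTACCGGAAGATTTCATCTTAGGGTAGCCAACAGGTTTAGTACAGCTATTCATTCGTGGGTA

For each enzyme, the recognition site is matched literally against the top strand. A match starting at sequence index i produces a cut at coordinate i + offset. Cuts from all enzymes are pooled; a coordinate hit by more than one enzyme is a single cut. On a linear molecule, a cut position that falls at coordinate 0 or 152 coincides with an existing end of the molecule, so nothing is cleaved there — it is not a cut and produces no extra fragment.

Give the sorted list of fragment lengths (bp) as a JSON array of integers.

[2,3,4,4,5,6,6,6,6,7,7,7,9,13,14,14,17,22]

Site scan:
  XjeIII (GGGT, off=3): starts [48, 55, 62, 68, 111, 147] → cuts [51, 58, 65, 71, 114, 150]
  QalIX (GTTTA, off=4): starts [2, 36, 43, 57, 81, 88, 124] → cuts [6, 40, 47, 61, 85, 92, 128]
  RvuX (CCGG, off=4): starts [11, 17, 23, 93] → cuts [15, 21, 27, 97]

All cut coordinates (distinct, sorted): [6, 15, 21, 27, 40, 47, 51, 58, 61, 65, 71, 85, 92, 97, 114, 128, 150]

Fragment lengths:
  [0,6): 6 bp
  [6,15): 9 bp
  [15,21): 6 bp
  [21,27): 6 bp
  [27,40): 13 bp
  [40,47): 7 bp
  [47,51): 4 bp
  [51,58): 7 bp
  [58,61): 3 bp
  [61,65): 4 bp
  [65,71): 6 bp
  [71,85): 14 bp
  [85,92): 7 bp
  [92,97): 5 bp
  [97,114): 17 bp
  [114,128): 14 bp
  [128,150): 22 bp
  [150,152): 2 bp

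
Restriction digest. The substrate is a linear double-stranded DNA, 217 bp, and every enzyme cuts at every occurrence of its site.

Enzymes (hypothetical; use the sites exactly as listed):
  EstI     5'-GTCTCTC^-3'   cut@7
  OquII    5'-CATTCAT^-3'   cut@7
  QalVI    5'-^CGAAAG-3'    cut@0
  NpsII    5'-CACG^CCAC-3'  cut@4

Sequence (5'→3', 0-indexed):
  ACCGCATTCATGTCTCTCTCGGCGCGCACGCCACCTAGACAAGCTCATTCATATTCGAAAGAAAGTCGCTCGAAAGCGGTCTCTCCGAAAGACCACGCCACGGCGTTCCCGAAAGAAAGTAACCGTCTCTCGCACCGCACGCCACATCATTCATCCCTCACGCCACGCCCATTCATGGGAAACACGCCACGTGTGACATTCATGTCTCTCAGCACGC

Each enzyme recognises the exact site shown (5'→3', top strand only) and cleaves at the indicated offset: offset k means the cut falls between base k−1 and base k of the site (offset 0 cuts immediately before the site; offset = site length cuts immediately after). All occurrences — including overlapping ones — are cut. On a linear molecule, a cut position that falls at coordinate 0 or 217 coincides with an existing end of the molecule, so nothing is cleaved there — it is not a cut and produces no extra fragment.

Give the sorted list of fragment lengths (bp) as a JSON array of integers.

Scan for sites:
  EstI (GTCTCTC, off=7): starts [11, 78, 124, 203] → cuts [18, 85, 131, 210]
  OquII (CATTCAT, off=7): starts [4, 45, 147, 169, 196] → cuts [11, 52, 154, 176, 203]
  QalVI (CGAAAG, off=0): starts [55, 70, 85, 109] → cuts [55, 70, 85, 109]
  NpsII (CACGCCAC, off=4): starts [26, 93, 137, 158, 182] → cuts [30, 97, 141, 162, 186]

All cut coordinates (distinct, sorted): [11, 18, 30, 52, 55, 70, 85, 97, 109, 131, 141, 154, 162, 176, 186, 203, 210]

Fragment lengths:
  [0,11): 11 bp
  [11,18): 7 bp
  [18,30): 12 bp
  [30,52): 22 bp
  [52,55): 3 bp
  [55,70): 15 bp
  [70,85): 15 bp
  [85,97): 12 bp
  [97,109): 12 bp
  [109,131): 22 bp
  [131,141): 10 bp
  [141,154): 13 bp
  [154,162): 8 bp
  [162,176): 14 bp
  [176,186): 10 bp
  [186,203): 17 bp
  [203,210): 7 bp
  [210,217): 7 bp

[3,7,7,7,8,10,10,11,12,12,12,13,14,15,15,17,22,22]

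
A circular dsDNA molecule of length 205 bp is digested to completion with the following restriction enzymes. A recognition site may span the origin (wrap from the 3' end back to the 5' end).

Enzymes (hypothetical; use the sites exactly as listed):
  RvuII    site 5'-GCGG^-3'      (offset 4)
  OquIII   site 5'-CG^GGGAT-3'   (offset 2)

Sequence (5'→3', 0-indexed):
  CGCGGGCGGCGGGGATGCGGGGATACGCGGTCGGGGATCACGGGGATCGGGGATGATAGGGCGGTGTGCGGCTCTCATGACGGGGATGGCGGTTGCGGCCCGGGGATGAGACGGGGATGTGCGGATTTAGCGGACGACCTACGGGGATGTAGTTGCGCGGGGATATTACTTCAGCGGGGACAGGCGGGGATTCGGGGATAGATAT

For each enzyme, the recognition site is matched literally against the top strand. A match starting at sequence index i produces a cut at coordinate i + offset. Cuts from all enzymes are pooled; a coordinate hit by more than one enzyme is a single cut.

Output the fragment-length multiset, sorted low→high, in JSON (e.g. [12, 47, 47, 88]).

Site scan:
  RvuII GCGG/4: at [1, 5, 8, 16, 26, 60, 67, 88, 94, 120, 129, 156, 173, 183] ⇒ [5, 9, 12, 20, 30, 64, 71, 92, 98, 124, 133, 160, 177, 187]
  OquIII CGGGGAT/2: at [9, 17, 31, 40, 47, 80, 100, 111, 141, 157, 184, 192] ⇒ [11, 19, 33, 42, 49, 82, 102, 113, 143, 159, 186, 194]

Pooled cuts: [5, 9, 11, 12, 19, 20, 30, 33, 42, 49, 64, 71, 82, 92, 98, 102, 113, 124, 133, 143, 159, 160, 177, 186, 187, 194]

Fragment lengths:
  5→9: 4 bp
  9→11: 2 bp
  11→12: 1 bp
  12→19: 7 bp
  19→20: 1 bp
  20→30: 10 bp
  30→33: 3 bp
  33→42: 9 bp
  42→49: 7 bp
  49→64: 15 bp
  64→71: 7 bp
  71→82: 11 bp
  82→92: 10 bp
  92→98: 6 bp
  98→102: 4 bp
  102→113: 11 bp
  113→124: 11 bp
  124→133: 9 bp
  133→143: 10 bp
  143→159: 16 bp
  159→160: 1 bp
  160→177: 17 bp
  177→186: 9 bp
  186→187: 1 bp
  187→194: 7 bp
  194→5 (wrap): 205-194+5 = 16 bp

[1,1,1,1,2,3,4,4,6,7,7,7,7,9,9,9,10,10,10,11,11,11,15,16,16,17]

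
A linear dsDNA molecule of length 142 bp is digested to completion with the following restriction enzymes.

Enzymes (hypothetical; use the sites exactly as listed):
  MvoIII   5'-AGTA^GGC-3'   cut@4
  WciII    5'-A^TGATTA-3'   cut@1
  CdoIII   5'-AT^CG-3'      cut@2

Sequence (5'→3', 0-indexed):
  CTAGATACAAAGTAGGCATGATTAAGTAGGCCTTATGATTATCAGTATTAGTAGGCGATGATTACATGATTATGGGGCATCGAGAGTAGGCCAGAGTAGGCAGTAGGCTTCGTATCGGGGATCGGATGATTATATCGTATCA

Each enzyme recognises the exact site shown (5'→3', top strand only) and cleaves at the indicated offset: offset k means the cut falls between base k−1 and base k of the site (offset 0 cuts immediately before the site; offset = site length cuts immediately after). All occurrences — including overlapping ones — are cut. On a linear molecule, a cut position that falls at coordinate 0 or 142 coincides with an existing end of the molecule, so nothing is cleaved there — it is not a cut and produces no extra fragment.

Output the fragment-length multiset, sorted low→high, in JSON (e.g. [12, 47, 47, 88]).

[4,4,5,7,7,7,7,8,8,9,10,10,10,14,14,18]

Per-enzyme occurrences:
  MvoIII AGTAGGC/4: at [10, 24, 49, 84, 94, 101] ⇒ [14, 28, 53, 88, 98, 105]
  WciII ATGATTA/1: at [17, 34, 57, 65, 125] ⇒ [18, 35, 58, 66, 126]
  CdoIII ATCG/2: at [78, 113, 120, 133] ⇒ [80, 115, 122, 135]

All cut coordinates (distinct, sorted): [14, 18, 28, 35, 53, 58, 66, 80, 88, 98, 105, 115, 122, 126, 135]

Fragment lengths:
  [0,14): 14 bp
  [14,18): 4 bp
  [18,28): 10 bp
  [28,35): 7 bp
  [35,53): 18 bp
  [53,58): 5 bp
  [58,66): 8 bp
  [66,80): 14 bp
  [80,88): 8 bp
  [88,98): 10 bp
  [98,105): 7 bp
  [105,115): 10 bp
  [115,122): 7 bp
  [122,126): 4 bp
  [126,135): 9 bp
  [135,142): 7 bp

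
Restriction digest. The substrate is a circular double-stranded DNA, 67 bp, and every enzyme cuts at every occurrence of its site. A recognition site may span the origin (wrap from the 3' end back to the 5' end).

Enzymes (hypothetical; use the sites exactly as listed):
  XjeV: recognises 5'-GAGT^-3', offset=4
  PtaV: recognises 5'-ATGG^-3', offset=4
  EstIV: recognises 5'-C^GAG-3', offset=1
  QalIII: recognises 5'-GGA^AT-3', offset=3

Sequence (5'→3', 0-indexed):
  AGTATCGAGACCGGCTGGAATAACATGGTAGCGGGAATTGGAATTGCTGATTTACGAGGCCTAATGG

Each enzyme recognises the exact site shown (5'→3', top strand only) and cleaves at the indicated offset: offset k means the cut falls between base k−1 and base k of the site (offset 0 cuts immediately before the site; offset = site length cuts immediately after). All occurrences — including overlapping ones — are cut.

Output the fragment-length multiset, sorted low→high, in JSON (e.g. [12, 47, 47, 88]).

[3,3,6,8,9,12,13,13]

Per-enzyme occurrences:
  XjeV GAGT/4: at [66] ⇒ [3]
  PtaV ATGG/4: at [24, 63] ⇒ [0, 28]
  EstIV CGAG/1: at [5, 54] ⇒ [6, 55]
  QalIII GGAAT/3: at [16, 33, 39] ⇒ [19, 36, 42]

All cut coordinates (distinct, sorted): [0, 3, 6, 19, 28, 36, 42, 55]

Fragments:
  0→3: 3 bp
  3→6: 3 bp
  6→19: 13 bp
  19→28: 9 bp
  28→36: 8 bp
  36→42: 6 bp
  42→55: 13 bp
  55→0 (wrap): 67-55+0 = 12 bp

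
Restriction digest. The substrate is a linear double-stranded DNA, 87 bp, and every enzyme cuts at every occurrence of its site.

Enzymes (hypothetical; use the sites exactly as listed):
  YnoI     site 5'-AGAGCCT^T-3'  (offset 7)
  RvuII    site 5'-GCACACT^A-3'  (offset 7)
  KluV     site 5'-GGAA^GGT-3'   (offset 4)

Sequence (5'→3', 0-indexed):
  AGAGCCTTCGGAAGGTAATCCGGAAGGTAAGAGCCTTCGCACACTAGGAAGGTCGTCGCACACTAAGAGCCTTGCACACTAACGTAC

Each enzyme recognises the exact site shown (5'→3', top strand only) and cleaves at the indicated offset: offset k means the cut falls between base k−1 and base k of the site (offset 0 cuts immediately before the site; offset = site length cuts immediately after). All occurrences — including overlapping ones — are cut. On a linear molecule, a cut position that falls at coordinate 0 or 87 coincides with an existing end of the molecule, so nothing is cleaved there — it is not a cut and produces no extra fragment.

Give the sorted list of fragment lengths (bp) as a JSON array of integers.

Site scan:
  YnoI AGAGCCTT/7: at [0, 29, 65] ⇒ [7, 36, 72]
  RvuII GCACACTA/7: at [38, 57, 73] ⇒ [45, 64, 80]
  KluV GGAAGGT/4: at [9, 21, 46] ⇒ [13, 25, 50]

Pooled cuts: [7, 13, 25, 36, 45, 50, 64, 72, 80]

Fragments:
  [0,7): 7 bp
  [7,13): 6 bp
  [13,25): 12 bp
  [25,36): 11 bp
  [36,45): 9 bp
  [45,50): 5 bp
  [50,64): 14 bp
  [64,72): 8 bp
  [72,80): 8 bp
  [80,87): 7 bp

[5,6,7,7,8,8,9,11,12,14]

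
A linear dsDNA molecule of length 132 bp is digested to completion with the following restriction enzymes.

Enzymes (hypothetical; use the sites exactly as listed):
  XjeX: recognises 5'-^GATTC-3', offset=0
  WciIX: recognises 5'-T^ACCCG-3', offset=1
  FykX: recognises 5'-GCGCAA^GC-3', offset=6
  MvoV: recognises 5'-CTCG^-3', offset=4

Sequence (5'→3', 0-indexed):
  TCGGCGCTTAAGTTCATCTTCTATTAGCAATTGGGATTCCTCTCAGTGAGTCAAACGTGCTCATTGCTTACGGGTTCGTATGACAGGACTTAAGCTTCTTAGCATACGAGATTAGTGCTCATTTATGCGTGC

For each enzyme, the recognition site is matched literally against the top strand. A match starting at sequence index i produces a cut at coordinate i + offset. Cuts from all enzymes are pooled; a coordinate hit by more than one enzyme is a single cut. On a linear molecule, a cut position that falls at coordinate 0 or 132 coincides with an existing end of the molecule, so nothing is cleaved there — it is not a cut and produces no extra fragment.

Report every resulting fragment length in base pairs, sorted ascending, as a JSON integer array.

Per-enzyme occurrences:
  XjeX (GATTC, off=0): starts [34] → cuts [34]
  WciIX (TACCCG, off=1): no sites
  FykX (GCGCAAGC, off=6): no sites
  MvoV (CTCG, off=4): no sites

Pooled cuts: [34]

Fragment lengths:
  [0,34): 34 bp
  [34,132): 98 bp

[34,98]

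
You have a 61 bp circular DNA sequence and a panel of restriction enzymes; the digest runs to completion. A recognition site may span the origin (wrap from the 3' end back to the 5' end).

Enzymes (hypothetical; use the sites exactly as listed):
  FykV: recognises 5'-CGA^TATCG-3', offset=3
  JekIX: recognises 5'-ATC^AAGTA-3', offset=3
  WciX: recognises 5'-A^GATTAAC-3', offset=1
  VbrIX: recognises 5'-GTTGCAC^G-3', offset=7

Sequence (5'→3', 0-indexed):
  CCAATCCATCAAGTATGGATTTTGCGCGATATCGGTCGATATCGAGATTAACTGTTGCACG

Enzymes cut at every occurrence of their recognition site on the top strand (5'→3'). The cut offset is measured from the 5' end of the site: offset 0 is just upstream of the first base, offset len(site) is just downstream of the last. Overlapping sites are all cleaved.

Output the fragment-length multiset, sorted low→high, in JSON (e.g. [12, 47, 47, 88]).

[6,10,11,15,19]

Site scan:
  FykV CGATATCG/3: at [26, 36] ⇒ [29, 39]
  JekIX ATCAAGTA/3: at [7] ⇒ [10]
  WciX AGATTAAC/1: at [44] ⇒ [45]
  VbrIX GTTGCACG/7: at [53] ⇒ [60]

All cut coordinates (distinct, sorted): [10, 29, 39, 45, 60]

Fragment lengths:
  10→29: 19 bp
  29→39: 10 bp
  39→45: 6 bp
  45→60: 15 bp
  60→10 (wrap): 61-60+10 = 11 bp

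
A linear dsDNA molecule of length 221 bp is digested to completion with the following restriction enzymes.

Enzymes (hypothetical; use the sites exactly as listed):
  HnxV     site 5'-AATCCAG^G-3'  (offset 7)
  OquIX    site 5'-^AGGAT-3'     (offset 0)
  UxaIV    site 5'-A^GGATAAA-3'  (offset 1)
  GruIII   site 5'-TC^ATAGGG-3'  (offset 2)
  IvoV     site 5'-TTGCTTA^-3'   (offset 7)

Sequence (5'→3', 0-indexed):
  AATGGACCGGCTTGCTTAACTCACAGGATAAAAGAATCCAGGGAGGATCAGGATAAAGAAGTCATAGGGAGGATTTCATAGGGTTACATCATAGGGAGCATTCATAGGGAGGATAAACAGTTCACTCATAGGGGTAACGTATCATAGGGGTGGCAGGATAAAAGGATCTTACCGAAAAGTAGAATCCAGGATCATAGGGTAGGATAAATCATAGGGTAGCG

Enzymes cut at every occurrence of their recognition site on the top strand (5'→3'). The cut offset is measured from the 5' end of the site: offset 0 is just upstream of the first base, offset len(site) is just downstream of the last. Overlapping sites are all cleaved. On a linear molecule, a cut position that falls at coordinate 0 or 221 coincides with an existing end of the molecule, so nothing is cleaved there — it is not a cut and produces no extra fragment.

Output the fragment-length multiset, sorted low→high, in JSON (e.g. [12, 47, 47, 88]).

Site scan:
  HnxV (AATCCAGG, off=7): starts [34, 182] → cuts [41, 189]
  OquIX (AGGAT, off=0): starts [24, 43, 49, 69, 109, 154, 162, 187, 200] → cuts [24, 43, 49, 69, 109, 154, 162, 187, 200]
  UxaIV (AGGATAAA, off=1): starts [24, 49, 109, 154, 200] → cuts [25, 50, 110, 155, 201]
  GruIII (TCATAGGG, off=2): starts [61, 75, 88, 101, 125, 141, 191, 208] → cuts [63, 77, 90, 103, 127, 143, 193, 210]
  IvoV (TTGCTTA, off=7): starts [11] → cuts [18]

Pooled cuts: [18, 24, 25, 41, 43, 49, 50, 63, 69, 77, 90, 103, 109, 110, 127, 143, 154, 155, 162, 187, 189, 193, 200, 201, 210]

Fragment lengths:
  [0,18): 18 bp
  [18,24): 6 bp
  [24,25): 1 bp
  [25,41): 16 bp
  [41,43): 2 bp
  [43,49): 6 bp
  [49,50): 1 bp
  [50,63): 13 bp
  [63,69): 6 bp
  [69,77): 8 bp
  [77,90): 13 bp
  [90,103): 13 bp
  [103,109): 6 bp
  [109,110): 1 bp
  [110,127): 17 bp
  [127,143): 16 bp
  [143,154): 11 bp
  [154,155): 1 bp
  [155,162): 7 bp
  [162,187): 25 bp
  [187,189): 2 bp
  [189,193): 4 bp
  [193,200): 7 bp
  [200,201): 1 bp
  [201,210): 9 bp
  [210,221): 11 bp

[1,1,1,1,1,2,2,4,6,6,6,6,7,7,8,9,11,11,13,13,13,16,16,17,18,25]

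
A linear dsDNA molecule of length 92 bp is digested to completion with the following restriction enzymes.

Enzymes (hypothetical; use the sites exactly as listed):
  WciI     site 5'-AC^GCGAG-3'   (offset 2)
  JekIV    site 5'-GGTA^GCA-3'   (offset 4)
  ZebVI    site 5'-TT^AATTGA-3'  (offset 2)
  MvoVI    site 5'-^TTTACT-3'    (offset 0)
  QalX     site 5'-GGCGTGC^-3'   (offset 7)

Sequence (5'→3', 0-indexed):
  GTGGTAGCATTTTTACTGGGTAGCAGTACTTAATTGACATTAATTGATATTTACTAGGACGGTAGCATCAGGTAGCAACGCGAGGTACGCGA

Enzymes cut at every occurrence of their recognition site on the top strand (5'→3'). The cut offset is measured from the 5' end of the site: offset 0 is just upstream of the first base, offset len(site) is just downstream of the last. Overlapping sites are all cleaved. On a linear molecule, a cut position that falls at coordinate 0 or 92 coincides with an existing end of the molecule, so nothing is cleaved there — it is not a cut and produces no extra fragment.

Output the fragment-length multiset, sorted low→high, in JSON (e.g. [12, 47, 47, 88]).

Site scan:
  WciI ACGCGAG/2: at [77] ⇒ [79]
  JekIV GGTAGCA/4: at [2, 18, 60, 70] ⇒ [6, 22, 64, 74]
  ZebVI TTAATTGA/2: at [29, 39] ⇒ [31, 41]
  MvoVI TTTACT/0: at [11, 49] ⇒ [11, 49]
  QalX (GGCGTGC, off=7): no sites

All cut coordinates (distinct, sorted): [6, 11, 22, 31, 41, 49, 64, 74, 79]

Fragment lengths:
  [0,6): 6 bp
  [6,11): 5 bp
  [11,22): 11 bp
  [22,31): 9 bp
  [31,41): 10 bp
  [41,49): 8 bp
  [49,64): 15 bp
  [64,74): 10 bp
  [74,79): 5 bp
  [79,92): 13 bp

[5,5,6,8,9,10,10,11,13,15]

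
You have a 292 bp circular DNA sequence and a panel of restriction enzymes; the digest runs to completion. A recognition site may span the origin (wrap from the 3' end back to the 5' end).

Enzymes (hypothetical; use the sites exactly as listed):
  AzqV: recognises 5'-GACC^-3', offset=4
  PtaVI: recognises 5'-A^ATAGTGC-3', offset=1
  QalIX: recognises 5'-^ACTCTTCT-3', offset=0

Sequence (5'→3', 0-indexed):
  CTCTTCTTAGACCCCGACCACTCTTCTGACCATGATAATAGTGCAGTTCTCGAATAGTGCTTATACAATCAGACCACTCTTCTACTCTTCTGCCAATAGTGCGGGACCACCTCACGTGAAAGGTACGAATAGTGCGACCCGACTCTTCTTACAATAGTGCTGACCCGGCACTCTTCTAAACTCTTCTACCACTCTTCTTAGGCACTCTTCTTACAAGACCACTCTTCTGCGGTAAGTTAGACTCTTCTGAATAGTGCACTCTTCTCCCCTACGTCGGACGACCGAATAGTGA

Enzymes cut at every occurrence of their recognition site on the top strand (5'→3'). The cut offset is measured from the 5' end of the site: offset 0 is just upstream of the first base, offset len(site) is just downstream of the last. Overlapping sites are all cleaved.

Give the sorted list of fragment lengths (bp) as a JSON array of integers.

[2,4,6,6,7,8,8,10,10,11,11,12,12,12,12,13,13,14,16,17,20,20,22,26]

Scan for sites:
  AzqV (GACC, off=4): starts [9, 15, 27, 71, 104, 135, 161, 216, 279] → cuts [13, 19, 31, 75, 108, 139, 165, 220, 283]
  PtaVI (AATAGTGC, off=1): starts [36, 52, 94, 127, 152, 249] → cuts [37, 53, 95, 128, 153, 250]
  QalIX (ACTCTTCT, off=0): starts [19, 75, 83, 141, 169, 179, 190, 203, 220, 240, 257, 291] → cuts [19, 75, 83, 141, 169, 179, 190, 203, 220, 240, 257, 291]

All cut coordinates (distinct, sorted): [13, 19, 31, 37, 53, 75, 83, 95, 108, 128, 139, 141, 153, 165, 169, 179, 190, 203, 220, 240, 250, 257, 283, 291]

Fragments:
  13→19: 6 bp
  19→31: 12 bp
  31→37: 6 bp
  37→53: 16 bp
  53→75: 22 bp
  75→83: 8 bp
  83→95: 12 bp
  95→108: 13 bp
  108→128: 20 bp
  128→139: 11 bp
  139→141: 2 bp
  141→153: 12 bp
  153→165: 12 bp
  165→169: 4 bp
  169→179: 10 bp
  179→190: 11 bp
  190→203: 13 bp
  203→220: 17 bp
  220→240: 20 bp
  240→250: 10 bp
  250→257: 7 bp
  257→283: 26 bp
  283→291: 8 bp
  291→13 (wrap): 292-291+13 = 14 bp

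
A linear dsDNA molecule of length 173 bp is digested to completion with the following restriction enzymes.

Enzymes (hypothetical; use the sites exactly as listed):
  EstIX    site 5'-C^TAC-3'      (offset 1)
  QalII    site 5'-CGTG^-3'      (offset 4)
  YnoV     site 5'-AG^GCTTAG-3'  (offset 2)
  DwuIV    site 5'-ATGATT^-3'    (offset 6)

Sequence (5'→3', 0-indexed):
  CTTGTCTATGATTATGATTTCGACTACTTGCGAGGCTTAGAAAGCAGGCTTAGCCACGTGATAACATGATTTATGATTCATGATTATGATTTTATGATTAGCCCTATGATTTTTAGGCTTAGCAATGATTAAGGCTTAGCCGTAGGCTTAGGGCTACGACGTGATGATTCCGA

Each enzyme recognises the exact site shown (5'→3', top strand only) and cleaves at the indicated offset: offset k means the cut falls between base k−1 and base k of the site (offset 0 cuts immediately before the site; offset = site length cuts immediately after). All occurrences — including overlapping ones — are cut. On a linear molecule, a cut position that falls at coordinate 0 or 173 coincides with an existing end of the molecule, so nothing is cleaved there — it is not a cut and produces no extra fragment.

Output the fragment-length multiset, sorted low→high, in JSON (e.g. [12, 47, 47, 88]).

[3,4,5,5,6,6,6,7,7,8,9,9,10,11,12,12,13,13,13,14]

Site scan:
  EstIX CTAC/1: at [23, 153] ⇒ [24, 154]
  QalII CGTG/4: at [56, 159] ⇒ [60, 163]
  YnoV AGGCTTAG/2: at [32, 45, 114, 131, 143] ⇒ [34, 47, 116, 133, 145]
  DwuIV ATGATT/6: at [7, 13, 65, 72, 79, 85, 93, 105, 124, 163] ⇒ [13, 19, 71, 78, 85, 91, 99, 111, 130, 169]

Pooled cuts: [13, 19, 24, 34, 47, 60, 71, 78, 85, 91, 99, 111, 116, 130, 133, 145, 154, 163, 169]

Fragments:
  [0,13): 13 bp
  [13,19): 6 bp
  [19,24): 5 bp
  [24,34): 10 bp
  [34,47): 13 bp
  [47,60): 13 bp
  [60,71): 11 bp
  [71,78): 7 bp
  [78,85): 7 bp
  [85,91): 6 bp
  [91,99): 8 bp
  [99,111): 12 bp
  [111,116): 5 bp
  [116,130): 14 bp
  [130,133): 3 bp
  [133,145): 12 bp
  [145,154): 9 bp
  [154,163): 9 bp
  [163,169): 6 bp
  [169,173): 4 bp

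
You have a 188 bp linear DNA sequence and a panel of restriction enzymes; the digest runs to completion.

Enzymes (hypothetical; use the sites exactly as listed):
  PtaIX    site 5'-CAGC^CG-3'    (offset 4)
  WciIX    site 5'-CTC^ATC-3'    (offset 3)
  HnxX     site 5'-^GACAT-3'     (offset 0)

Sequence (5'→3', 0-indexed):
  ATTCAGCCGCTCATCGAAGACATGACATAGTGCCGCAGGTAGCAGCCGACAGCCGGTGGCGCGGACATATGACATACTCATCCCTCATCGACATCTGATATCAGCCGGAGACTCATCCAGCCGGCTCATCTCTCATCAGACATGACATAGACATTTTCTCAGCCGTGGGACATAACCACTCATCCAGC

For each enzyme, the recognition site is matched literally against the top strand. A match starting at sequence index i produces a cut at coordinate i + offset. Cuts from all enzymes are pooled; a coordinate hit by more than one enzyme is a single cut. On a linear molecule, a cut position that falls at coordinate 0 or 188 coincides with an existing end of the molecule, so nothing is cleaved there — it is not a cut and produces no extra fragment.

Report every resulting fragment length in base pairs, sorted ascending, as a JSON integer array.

Site scan:
  PtaIX CAGCCG/4: at [3, 42, 49, 101, 117, 159] ⇒ [7, 46, 53, 105, 121, 163]
  WciIX CTCATC/3: at [9, 76, 83, 111, 124, 131, 178] ⇒ [12, 79, 86, 114, 127, 134, 181]
  HnxX GACAT/0: at [18, 23, 63, 70, 89, 138, 143, 149, 168] ⇒ [18, 23, 63, 70, 89, 138, 143, 149, 168]

Pooled cuts: [7, 12, 18, 23, 46, 53, 63, 70, 79, 86, 89, 105, 114, 121, 127, 134, 138, 143, 149, 163, 168, 181]

Fragments:
  [0,7): 7 bp
  [7,12): 5 bp
  [12,18): 6 bp
  [18,23): 5 bp
  [23,46): 23 bp
  [46,53): 7 bp
  [53,63): 10 bp
  [63,70): 7 bp
  [70,79): 9 bp
  [79,86): 7 bp
  [86,89): 3 bp
  [89,105): 16 bp
  [105,114): 9 bp
  [114,121): 7 bp
  [121,127): 6 bp
  [127,134): 7 bp
  [134,138): 4 bp
  [138,143): 5 bp
  [143,149): 6 bp
  [149,163): 14 bp
  [163,168): 5 bp
  [168,181): 13 bp
  [181,188): 7 bp

[3,4,5,5,5,5,6,6,6,7,7,7,7,7,7,7,9,9,10,13,14,16,23]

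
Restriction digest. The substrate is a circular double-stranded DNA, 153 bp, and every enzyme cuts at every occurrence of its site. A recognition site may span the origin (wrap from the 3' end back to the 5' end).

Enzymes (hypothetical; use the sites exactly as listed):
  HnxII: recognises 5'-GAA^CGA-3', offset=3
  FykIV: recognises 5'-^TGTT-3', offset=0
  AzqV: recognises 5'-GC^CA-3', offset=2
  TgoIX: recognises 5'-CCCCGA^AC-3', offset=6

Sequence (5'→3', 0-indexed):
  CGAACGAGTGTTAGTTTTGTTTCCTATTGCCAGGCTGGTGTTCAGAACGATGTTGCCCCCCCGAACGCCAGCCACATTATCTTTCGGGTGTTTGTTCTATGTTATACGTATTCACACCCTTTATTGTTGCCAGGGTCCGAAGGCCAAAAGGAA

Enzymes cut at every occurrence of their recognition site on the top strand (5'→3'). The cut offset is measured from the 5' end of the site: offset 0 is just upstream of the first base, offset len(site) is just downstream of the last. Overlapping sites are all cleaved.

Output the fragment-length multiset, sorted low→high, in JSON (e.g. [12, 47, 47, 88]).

Scan for sites:
  HnxII (GAACGA, off=3): starts [1, 44, 150] → cuts [0, 4, 47]
  FykIV (TGTT, off=0): starts [8, 17, 38, 50, 88, 92, 99, 124] → cuts [8, 17, 38, 50, 88, 92, 99, 124]
  AzqV (GCCA, off=2): starts [28, 66, 70, 128, 142] → cuts [30, 68, 72, 130, 144]
  TgoIX (CCCCGAAC, off=6): starts [58] → cuts [64]

All cut coordinates (distinct, sorted): [0, 4, 8, 17, 30, 38, 47, 50, 64, 68, 72, 88, 92, 99, 124, 130, 144]

Fragment lengths:
  0→4: 4 bp
  4→8: 4 bp
  8→17: 9 bp
  17→30: 13 bp
  30→38: 8 bp
  38→47: 9 bp
  47→50: 3 bp
  50→64: 14 bp
  64→68: 4 bp
  68→72: 4 bp
  72→88: 16 bp
  88→92: 4 bp
  92→99: 7 bp
  99→124: 25 bp
  124→130: 6 bp
  130→144: 14 bp
  144→0 (wrap): 153-144+0 = 9 bp

[3,4,4,4,4,4,6,7,8,9,9,9,13,14,14,16,25]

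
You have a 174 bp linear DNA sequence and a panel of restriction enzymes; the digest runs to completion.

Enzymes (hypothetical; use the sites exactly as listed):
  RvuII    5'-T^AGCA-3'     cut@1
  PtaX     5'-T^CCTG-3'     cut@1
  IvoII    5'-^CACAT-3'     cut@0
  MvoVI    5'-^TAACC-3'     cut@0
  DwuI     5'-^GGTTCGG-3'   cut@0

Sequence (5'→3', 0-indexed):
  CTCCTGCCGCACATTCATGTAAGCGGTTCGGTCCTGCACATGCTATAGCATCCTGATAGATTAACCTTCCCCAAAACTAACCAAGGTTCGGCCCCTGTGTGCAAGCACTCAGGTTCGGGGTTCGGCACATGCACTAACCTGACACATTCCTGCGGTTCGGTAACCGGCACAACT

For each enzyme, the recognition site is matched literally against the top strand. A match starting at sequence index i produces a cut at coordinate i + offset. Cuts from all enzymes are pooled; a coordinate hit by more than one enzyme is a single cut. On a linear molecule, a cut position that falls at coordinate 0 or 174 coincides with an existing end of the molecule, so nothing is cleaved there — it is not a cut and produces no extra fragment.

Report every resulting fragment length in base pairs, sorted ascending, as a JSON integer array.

Scan for sites:
  RvuII TAGCA/1: at [45] ⇒ [46]
  PtaX TCCTG/1: at [1, 31, 50, 147] ⇒ [2, 32, 51, 148]
  IvoII CACAT/0: at [9, 36, 125, 142] ⇒ [9, 36, 125, 142]
  MvoVI TAACC/0: at [61, 77, 134, 160] ⇒ [61, 77, 134, 160]
  DwuI GGTTCGG/0: at [24, 84, 111, 118, 153] ⇒ [24, 84, 111, 118, 153]

All cut coordinates (distinct, sorted): [2, 9, 24, 32, 36, 46, 51, 61, 77, 84, 111, 118, 125, 134, 142, 148, 153, 160]

Fragment lengths:
  [0,2): 2 bp
  [2,9): 7 bp
  [9,24): 15 bp
  [24,32): 8 bp
  [32,36): 4 bp
  [36,46): 10 bp
  [46,51): 5 bp
  [51,61): 10 bp
  [61,77): 16 bp
  [77,84): 7 bp
  [84,111): 27 bp
  [111,118): 7 bp
  [118,125): 7 bp
  [125,134): 9 bp
  [134,142): 8 bp
  [142,148): 6 bp
  [148,153): 5 bp
  [153,160): 7 bp
  [160,174): 14 bp

[2,4,5,5,6,7,7,7,7,7,8,8,9,10,10,14,15,16,27]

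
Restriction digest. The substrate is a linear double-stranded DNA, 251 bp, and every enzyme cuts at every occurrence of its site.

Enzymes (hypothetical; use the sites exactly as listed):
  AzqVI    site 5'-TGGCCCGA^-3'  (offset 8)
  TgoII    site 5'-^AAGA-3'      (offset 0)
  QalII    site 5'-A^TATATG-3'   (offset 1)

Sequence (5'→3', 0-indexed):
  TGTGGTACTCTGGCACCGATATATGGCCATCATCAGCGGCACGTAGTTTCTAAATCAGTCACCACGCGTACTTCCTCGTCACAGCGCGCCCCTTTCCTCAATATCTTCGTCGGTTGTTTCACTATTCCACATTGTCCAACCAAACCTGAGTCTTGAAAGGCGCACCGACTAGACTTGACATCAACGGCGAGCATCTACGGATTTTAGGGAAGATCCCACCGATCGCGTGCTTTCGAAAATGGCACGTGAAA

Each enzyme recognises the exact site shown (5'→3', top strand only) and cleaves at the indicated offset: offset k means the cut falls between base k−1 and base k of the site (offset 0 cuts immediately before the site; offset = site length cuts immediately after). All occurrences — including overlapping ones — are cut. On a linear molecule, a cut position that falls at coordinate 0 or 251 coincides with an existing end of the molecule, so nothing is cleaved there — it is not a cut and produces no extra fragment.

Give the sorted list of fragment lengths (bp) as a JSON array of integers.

Per-enzyme occurrences:
  AzqVI (TGGCCCGA, off=8): no sites
  TgoII (AAGA, off=0): starts [209] → cuts [209]
  QalII (ATATATG, off=1): starts [18] → cuts [19]

Pooled cuts: [19, 209]

Fragments:
  [0,19): 19 bp
  [19,209): 190 bp
  [209,251): 42 bp

[19,42,190]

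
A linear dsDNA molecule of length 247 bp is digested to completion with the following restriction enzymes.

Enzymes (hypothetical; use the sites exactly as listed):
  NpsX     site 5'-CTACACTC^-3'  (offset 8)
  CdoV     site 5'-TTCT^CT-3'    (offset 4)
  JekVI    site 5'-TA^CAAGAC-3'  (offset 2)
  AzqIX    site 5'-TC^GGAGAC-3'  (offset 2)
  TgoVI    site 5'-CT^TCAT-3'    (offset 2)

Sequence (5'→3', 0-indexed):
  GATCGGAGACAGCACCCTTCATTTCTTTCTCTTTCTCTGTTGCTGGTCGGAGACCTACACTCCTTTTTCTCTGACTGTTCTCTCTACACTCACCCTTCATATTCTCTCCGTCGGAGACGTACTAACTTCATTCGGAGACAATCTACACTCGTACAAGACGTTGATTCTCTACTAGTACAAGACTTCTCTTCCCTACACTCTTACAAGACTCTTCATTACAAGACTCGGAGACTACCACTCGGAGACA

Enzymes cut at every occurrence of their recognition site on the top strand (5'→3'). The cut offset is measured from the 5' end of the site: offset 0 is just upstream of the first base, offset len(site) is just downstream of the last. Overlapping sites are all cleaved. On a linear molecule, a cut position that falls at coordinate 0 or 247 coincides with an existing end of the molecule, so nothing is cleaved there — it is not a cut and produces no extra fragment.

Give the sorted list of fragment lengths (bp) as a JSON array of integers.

Scan for sites:
  NpsX (CTACACTC, off=8): starts [54, 83, 142, 192] → cuts [62, 91, 150, 200]
  CdoV (TTCTCT, off=4): starts [26, 32, 66, 77, 101, 164, 183] → cuts [30, 36, 70, 81, 105, 168, 187]
  JekVI (TACAAGAC, off=2): starts [151, 175, 201, 216] → cuts [153, 177, 203, 218]
  AzqIX (TCGGAGAC, off=2): starts [2, 46, 110, 131, 224, 238] → cuts [4, 48, 112, 133, 226, 240]
  TgoVI (CTTCAT, off=2): starts [16, 94, 125, 210] → cuts [18, 96, 127, 212]

Pooled cuts: [4, 18, 30, 36, 48, 62, 70, 81, 91, 96, 105, 112, 127, 133, 150, 153, 168, 177, 187, 200, 203, 212, 218, 226, 240]

Fragment lengths:
  [0,4): 4 bp
  [4,18): 14 bp
  [18,30): 12 bp
  [30,36): 6 bp
  [36,48): 12 bp
  [48,62): 14 bp
  [62,70): 8 bp
  [70,81): 11 bp
  [81,91): 10 bp
  [91,96): 5 bp
  [96,105): 9 bp
  [105,112): 7 bp
  [112,127): 15 bp
  [127,133): 6 bp
  [133,150): 17 bp
  [150,153): 3 bp
  [153,168): 15 bp
  [168,177): 9 bp
  [177,187): 10 bp
  [187,200): 13 bp
  [200,203): 3 bp
  [203,212): 9 bp
  [212,218): 6 bp
  [218,226): 8 bp
  [226,240): 14 bp
  [240,247): 7 bp

[3,3,4,5,6,6,6,7,7,8,8,9,9,9,10,10,11,12,12,13,14,14,14,15,15,17]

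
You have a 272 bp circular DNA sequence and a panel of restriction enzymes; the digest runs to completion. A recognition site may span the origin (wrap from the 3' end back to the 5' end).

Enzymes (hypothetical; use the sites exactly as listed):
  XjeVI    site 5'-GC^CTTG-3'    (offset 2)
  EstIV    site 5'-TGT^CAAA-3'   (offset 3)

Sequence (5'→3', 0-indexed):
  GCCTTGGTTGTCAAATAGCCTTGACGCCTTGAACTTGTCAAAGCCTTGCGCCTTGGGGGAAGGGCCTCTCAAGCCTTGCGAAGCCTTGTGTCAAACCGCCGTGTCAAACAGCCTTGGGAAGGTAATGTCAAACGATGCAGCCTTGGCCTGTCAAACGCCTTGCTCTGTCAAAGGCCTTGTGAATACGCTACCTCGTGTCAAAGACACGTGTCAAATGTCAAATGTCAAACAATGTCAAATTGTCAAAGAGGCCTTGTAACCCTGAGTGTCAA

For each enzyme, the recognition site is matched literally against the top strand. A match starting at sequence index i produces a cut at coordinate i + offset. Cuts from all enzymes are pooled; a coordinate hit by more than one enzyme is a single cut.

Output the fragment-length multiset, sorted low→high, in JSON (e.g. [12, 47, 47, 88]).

Per-enzyme occurrences:
  XjeVI (GCCTTG, off=2): starts [0, 17, 25, 42, 49, 72, 82, 110, 139, 156, 173, 250] → cuts [2, 19, 27, 44, 51, 74, 84, 112, 141, 158, 175, 252]
  EstIV (TGTCAAA, off=3): starts [8, 35, 88, 101, 125, 148, 165, 195, 208, 215, 222, 232, 240] → cuts [11, 38, 91, 104, 128, 151, 168, 198, 211, 218, 225, 235, 243]

Pooled cuts: [2, 11, 19, 27, 38, 44, 51, 74, 84, 91, 104, 112, 128, 141, 151, 158, 168, 175, 198, 211, 218, 225, 235, 243, 252]

Fragments:
  2→11: 9 bp
  11→19: 8 bp
  19→27: 8 bp
  27→38: 11 bp
  38→44: 6 bp
  44→51: 7 bp
  51→74: 23 bp
  74→84: 10 bp
  84→91: 7 bp
  91→104: 13 bp
  104→112: 8 bp
  112→128: 16 bp
  128→141: 13 bp
  141→151: 10 bp
  151→158: 7 bp
  158→168: 10 bp
  168→175: 7 bp
  175→198: 23 bp
  198→211: 13 bp
  211→218: 7 bp
  218→225: 7 bp
  225→235: 10 bp
  235→243: 8 bp
  243→252: 9 bp
  252→2 (wrap): 272-252+2 = 22 bp

[6,7,7,7,7,7,7,8,8,8,8,9,9,10,10,10,10,11,13,13,13,16,22,23,23]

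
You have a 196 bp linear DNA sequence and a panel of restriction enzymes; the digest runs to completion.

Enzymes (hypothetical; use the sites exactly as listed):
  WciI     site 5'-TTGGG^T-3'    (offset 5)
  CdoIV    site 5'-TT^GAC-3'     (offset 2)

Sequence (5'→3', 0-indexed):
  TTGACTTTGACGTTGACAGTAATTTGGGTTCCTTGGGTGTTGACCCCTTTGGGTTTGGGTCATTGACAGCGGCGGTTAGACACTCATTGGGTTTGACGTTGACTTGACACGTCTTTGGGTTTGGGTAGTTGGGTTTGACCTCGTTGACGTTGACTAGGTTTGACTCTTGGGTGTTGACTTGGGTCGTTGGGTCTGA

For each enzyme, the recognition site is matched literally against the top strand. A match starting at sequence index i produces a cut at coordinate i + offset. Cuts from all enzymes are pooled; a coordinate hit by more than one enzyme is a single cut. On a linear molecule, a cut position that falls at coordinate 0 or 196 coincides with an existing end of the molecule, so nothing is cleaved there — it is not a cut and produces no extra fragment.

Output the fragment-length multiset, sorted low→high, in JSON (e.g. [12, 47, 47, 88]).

[2,3,3,4,4,5,5,5,6,6,6,6,6,6,8,8,8,9,9,10,10,12,14,14,27]

Scan for sites:
  WciI (TTGGGT, off=5): starts [23, 32, 48, 54, 86, 114, 120, 128, 166, 178, 186] → cuts [28, 37, 53, 59, 91, 119, 125, 133, 171, 183, 191]
  CdoIV (TTGAC, off=2): starts [0, 6, 12, 39, 62, 92, 98, 103, 134, 143, 149, 159, 173] → cuts [2, 8, 14, 41, 64, 94, 100, 105, 136, 145, 151, 161, 175]

All cut coordinates (distinct, sorted): [2, 8, 14, 28, 37, 41, 53, 59, 64, 91, 94, 100, 105, 119, 125, 133, 136, 145, 151, 161, 171, 175, 183, 191]

Fragment lengths:
  [0,2): 2 bp
  [2,8): 6 bp
  [8,14): 6 bp
  [14,28): 14 bp
  [28,37): 9 bp
  [37,41): 4 bp
  [41,53): 12 bp
  [53,59): 6 bp
  [59,64): 5 bp
  [64,91): 27 bp
  [91,94): 3 bp
  [94,100): 6 bp
  [100,105): 5 bp
  [105,119): 14 bp
  [119,125): 6 bp
  [125,133): 8 bp
  [133,136): 3 bp
  [136,145): 9 bp
  [145,151): 6 bp
  [151,161): 10 bp
  [161,171): 10 bp
  [171,175): 4 bp
  [175,183): 8 bp
  [183,191): 8 bp
  [191,196): 5 bp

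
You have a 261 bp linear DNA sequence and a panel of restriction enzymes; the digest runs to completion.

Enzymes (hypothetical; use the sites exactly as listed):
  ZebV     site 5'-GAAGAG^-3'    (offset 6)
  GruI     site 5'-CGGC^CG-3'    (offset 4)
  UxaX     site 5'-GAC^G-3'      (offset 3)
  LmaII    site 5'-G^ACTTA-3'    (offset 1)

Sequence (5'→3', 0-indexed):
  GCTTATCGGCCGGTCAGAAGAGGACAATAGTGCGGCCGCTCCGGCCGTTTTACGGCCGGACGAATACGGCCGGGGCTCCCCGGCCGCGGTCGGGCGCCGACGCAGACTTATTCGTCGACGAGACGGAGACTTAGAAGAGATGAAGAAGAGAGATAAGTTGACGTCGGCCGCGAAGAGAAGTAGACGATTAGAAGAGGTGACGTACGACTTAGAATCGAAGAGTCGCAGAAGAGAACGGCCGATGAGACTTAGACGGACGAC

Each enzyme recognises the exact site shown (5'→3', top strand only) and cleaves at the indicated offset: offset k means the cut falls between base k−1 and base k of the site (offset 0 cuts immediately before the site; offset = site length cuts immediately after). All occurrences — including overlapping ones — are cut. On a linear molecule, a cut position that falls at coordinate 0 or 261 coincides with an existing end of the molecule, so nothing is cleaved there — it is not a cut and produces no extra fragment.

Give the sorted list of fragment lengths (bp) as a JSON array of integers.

[3,4,4,4,5,5,5,5,6,6,7,8,8,9,9,9,10,11,11,11,11,11,12,12,14,14,14,16,17]

Site scan:
  ZebV (GAAGAG, off=6): starts [16, 133, 144, 171, 190, 216, 227] → cuts [22, 139, 150, 177, 196, 222, 233]
  GruI (CGGCCG, off=4): starts [6, 32, 41, 52, 66, 80, 164, 235] → cuts [10, 36, 45, 56, 70, 84, 168, 239]
  UxaX (GACG, off=3): starts [58, 98, 116, 121, 159, 182, 198, 251, 255] → cuts [61, 101, 119, 124, 162, 185, 201, 254, 258]
  LmaII (GACTTA, off=1): starts [104, 127, 205, 245] → cuts [105, 128, 206, 246]

Pooled cuts: [10, 22, 36, 45, 56, 61, 70, 84, 101, 105, 119, 124, 128, 139, 150, 162, 168, 177, 185, 196, 201, 206, 222, 233, 239, 246, 254, 258]

Fragments:
  [0,10): 10 bp
  [10,22): 12 bp
  [22,36): 14 bp
  [36,45): 9 bp
  [45,56): 11 bp
  [56,61): 5 bp
  [61,70): 9 bp
  [70,84): 14 bp
  [84,101): 17 bp
  [101,105): 4 bp
  [105,119): 14 bp
  [119,124): 5 bp
  [124,128): 4 bp
  [128,139): 11 bp
  [139,150): 11 bp
  [150,162): 12 bp
  [162,168): 6 bp
  [168,177): 9 bp
  [177,185): 8 bp
  [185,196): 11 bp
  [196,201): 5 bp
  [201,206): 5 bp
  [206,222): 16 bp
  [222,233): 11 bp
  [233,239): 6 bp
  [239,246): 7 bp
  [246,254): 8 bp
  [254,258): 4 bp
  [258,261): 3 bp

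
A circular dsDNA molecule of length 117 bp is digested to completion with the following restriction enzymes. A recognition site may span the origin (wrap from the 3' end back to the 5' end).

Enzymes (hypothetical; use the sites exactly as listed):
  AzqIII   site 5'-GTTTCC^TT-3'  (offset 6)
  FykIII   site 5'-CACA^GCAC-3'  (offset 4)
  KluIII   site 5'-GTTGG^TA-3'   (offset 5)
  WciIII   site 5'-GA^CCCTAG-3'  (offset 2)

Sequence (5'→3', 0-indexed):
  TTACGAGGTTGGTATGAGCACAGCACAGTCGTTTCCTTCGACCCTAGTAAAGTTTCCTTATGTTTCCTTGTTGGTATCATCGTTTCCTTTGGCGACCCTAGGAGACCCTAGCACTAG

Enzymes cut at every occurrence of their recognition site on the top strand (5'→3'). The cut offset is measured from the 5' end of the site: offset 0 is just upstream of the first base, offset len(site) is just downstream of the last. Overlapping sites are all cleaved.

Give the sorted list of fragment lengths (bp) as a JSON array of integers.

[5,7,8,10,10,10,13,14,16,24]

Scan for sites:
  AzqIII (GTTTCCTT, off=6): starts [30, 51, 61, 81] → cuts [36, 57, 67, 87]
  FykIII (CACAGCAC, off=4): starts [18] → cuts [22]
  KluIII (GTTGGTA, off=5): starts [7, 69] → cuts [12, 74]
  WciIII (GACCCTAG, off=2): starts [39, 93, 103] → cuts [41, 95, 105]

Pooled cuts: [12, 22, 36, 41, 57, 67, 74, 87, 95, 105]

Fragment lengths:
  12→22: 10 bp
  22→36: 14 bp
  36→41: 5 bp
  41→57: 16 bp
  57→67: 10 bp
  67→74: 7 bp
  74→87: 13 bp
  87→95: 8 bp
  95→105: 10 bp
  105→12 (wrap): 117-105+12 = 24 bp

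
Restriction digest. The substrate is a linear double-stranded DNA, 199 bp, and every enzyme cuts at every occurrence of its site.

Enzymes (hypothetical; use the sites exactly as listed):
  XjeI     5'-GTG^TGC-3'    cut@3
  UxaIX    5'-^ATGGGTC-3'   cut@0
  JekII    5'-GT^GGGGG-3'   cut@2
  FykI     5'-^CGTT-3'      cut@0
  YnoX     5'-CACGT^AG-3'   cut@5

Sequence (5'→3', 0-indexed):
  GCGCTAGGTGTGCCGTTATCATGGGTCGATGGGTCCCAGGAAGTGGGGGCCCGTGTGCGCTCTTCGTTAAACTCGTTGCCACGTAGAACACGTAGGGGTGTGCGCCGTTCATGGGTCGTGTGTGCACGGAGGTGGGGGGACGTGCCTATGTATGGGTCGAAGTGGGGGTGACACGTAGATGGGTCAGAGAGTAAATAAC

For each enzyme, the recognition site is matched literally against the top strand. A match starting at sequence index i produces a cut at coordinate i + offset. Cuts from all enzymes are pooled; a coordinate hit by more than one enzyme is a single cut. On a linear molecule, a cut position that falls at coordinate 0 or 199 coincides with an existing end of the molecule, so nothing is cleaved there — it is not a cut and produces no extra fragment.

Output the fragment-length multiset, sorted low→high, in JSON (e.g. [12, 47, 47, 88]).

Scan for sites:
  XjeI (GTGTGC, off=3): starts [7, 52, 97, 119] → cuts [10, 55, 100, 122]
  UxaIX (ATGGGTC, off=0): starts [20, 28, 110, 151, 178] → cuts [20, 28, 110, 151, 178]
  JekII (GTGGGGG, off=2): starts [42, 131, 161] → cuts [44, 133, 163]
  FykI (CGTT, off=0): starts [13, 64, 73, 105] → cuts [13, 64, 73, 105]
  YnoX (CACGTAG, off=5): starts [79, 88, 171] → cuts [84, 93, 176]

Pooled cuts: [10, 13, 20, 28, 44, 55, 64, 73, 84, 93, 100, 105, 110, 122, 133, 151, 163, 176, 178]

Fragment lengths:
  [0,10): 10 bp
  [10,13): 3 bp
  [13,20): 7 bp
  [20,28): 8 bp
  [28,44): 16 bp
  [44,55): 11 bp
  [55,64): 9 bp
  [64,73): 9 bp
  [73,84): 11 bp
  [84,93): 9 bp
  [93,100): 7 bp
  [100,105): 5 bp
  [105,110): 5 bp
  [110,122): 12 bp
  [122,133): 11 bp
  [133,151): 18 bp
  [151,163): 12 bp
  [163,176): 13 bp
  [176,178): 2 bp
  [178,199): 21 bp

[2,3,5,5,7,7,8,9,9,9,10,11,11,11,12,12,13,16,18,21]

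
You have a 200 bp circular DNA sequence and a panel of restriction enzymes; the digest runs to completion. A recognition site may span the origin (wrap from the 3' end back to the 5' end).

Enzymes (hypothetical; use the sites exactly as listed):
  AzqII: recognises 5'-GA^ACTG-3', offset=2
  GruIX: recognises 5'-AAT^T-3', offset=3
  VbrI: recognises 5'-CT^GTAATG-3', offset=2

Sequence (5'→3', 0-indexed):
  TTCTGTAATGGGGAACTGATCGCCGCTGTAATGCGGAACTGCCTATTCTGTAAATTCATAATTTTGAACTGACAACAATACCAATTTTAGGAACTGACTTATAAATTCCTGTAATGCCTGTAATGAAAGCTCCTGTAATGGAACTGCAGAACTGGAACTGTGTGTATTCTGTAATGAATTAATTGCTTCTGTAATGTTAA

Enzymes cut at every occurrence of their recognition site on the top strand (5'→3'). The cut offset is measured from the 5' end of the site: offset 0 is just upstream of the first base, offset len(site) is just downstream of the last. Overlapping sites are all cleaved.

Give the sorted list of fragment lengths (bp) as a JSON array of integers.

[3,4,4,5,6,7,7,7,8,8,9,9,10,10,11,13,14,14,15,18,18]

Site scan:
  AzqII (GAACTG, off=2): starts [12, 35, 65, 90, 140, 148, 154] → cuts [14, 37, 67, 92, 142, 150, 156]
  GruIX (AATT, off=3): starts [52, 59, 82, 103, 176, 180, 198] → cuts [1, 55, 62, 85, 106, 179, 183]
  VbrI (CTGTAATG, off=2): starts [2, 25, 108, 117, 132, 168, 188] → cuts [4, 27, 110, 119, 134, 170, 190]

All cut coordinates (distinct, sorted): [1, 4, 14, 27, 37, 55, 62, 67, 85, 92, 106, 110, 119, 134, 142, 150, 156, 170, 179, 183, 190]

Fragments:
  1→4: 3 bp
  4→14: 10 bp
  14→27: 13 bp
  27→37: 10 bp
  37→55: 18 bp
  55→62: 7 bp
  62→67: 5 bp
  67→85: 18 bp
  85→92: 7 bp
  92→106: 14 bp
  106→110: 4 bp
  110→119: 9 bp
  119→134: 15 bp
  134→142: 8 bp
  142→150: 8 bp
  150→156: 6 bp
  156→170: 14 bp
  170→179: 9 bp
  179→183: 4 bp
  183→190: 7 bp
  190→1 (wrap): 200-190+1 = 11 bp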